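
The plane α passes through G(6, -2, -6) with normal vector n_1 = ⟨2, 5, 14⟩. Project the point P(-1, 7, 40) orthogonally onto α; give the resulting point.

α: n_1·r = n_1·G gives 2x + 5y + 14z = -82.
Foot = P − λn with λ = (n·P − d)/|n|² = (593 − (-82))/225 = 3.
Foot = (-1, 7, 40) − 3·(2, 5, 14) = (-7, -8, -2).

(-7, -8, -2)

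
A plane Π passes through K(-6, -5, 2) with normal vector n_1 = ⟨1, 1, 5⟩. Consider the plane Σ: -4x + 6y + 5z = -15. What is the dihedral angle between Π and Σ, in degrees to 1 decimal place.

Π: n_1·r = n_1·K gives x + y + 5z = -1.
cos θ = |n₁·n₂| / (|n₁||n₂|) = |27| / (√27 · √77).
θ = arccos(0.59216) ≈ 53.7°.

53.7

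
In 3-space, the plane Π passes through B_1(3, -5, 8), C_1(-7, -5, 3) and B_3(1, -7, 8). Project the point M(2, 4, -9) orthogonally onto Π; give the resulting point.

B_1C_1 = (-10, 0, -5), B_1B_3 = (-2, -2, 0); a normal to Π is B_1C_1 × B_1B_3 = (-10, 10, 20).
Using B_1: Π has equation -10x + 10y + 20z = 80.
Foot = M − λn with λ = (n·M − d)/|n|² = (-160 − 80)/600 = -2/5.
Foot = (2, 4, -9) − (-2/5)·(-10, 10, 20) = (-2, 8, -1).

(-2, 8, -1)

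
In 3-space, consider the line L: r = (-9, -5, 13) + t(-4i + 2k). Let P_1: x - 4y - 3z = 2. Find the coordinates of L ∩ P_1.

Substitute r = (-9, -5, 13) + t(-4, 0, 2) into the plane: -28 + (-10)t = 2, so t = -3.
Intersection: (-9, -5, 13) + (-3)·(-4, 0, 2) = (3, -5, 7).

(3, -5, 7)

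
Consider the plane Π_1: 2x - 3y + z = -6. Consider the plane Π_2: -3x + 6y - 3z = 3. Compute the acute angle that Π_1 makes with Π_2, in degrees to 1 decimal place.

cos θ = |n₁·n₂| / (|n₁||n₂|) = |-27| / (√14 · √54).
θ = arccos(0.98198) ≈ 10.9°.

10.9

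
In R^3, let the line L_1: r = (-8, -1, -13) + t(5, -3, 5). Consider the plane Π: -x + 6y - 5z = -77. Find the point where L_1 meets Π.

Substitute r = (-8, -1, -13) + t(5, -3, 5) into the plane: 67 + (-48)t = -77, so t = 3.
Intersection: (-8, -1, -13) + 3·(5, -3, 5) = (7, -10, 2).

(7, -10, 2)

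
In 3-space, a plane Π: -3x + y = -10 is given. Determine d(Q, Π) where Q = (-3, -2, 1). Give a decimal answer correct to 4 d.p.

n·Q − d = (-3)·(-3) + (1)·(-2) + (0)·(1) − (-10) = 17; |n| = √10.
Distance = |17| / √10 = 17/√10 ≈ 5.3759.

5.3759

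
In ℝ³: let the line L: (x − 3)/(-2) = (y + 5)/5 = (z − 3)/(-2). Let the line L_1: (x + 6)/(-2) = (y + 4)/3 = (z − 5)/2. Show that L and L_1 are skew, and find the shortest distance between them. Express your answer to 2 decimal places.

6.98

L has direction (-2, 5, -2) through (3, -5, 3).
L_1 has direction (-2, 3, 2) through (-6, -4, 5).
Common perpendicular direction n = (-2, 5, -2) × (-2, 3, 2) = (16, 8, 4).
With w = (-6, -4, 5) − (3, -5, 3) = (-9, 1, 2), w · n = -128.
Since n ≠ 0 the lines are not parallel, and w · n = -128 ≠ 0 so they do not intersect; hence they are skew.
Distance = |w · n| / |n| = |-128| / √336 ≈ 6.98.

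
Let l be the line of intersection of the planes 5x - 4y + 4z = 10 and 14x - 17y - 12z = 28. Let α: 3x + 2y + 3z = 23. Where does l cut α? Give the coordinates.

Direction of l: (5, -4, 4) × (14, -17, -12) = (116, 116, -29).
A point on l: solving the two plane equations with x = -6 gives (-6, -8, 2).
Substitute r = (-6, -8, 2) + t(116, 116, -29) into the plane: -28 + 493t = 23, so t = 3/29.
Intersection: (-6, -8, 2) + (3/29)·(116, 116, -29) = (6, 4, -1).

(6, 4, -1)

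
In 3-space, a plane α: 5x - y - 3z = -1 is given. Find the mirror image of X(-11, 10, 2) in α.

λ = (n·X − d)/|n|² = (-71 − (-1))/35 = -2.
Reflection = X − 2λn = (-11, 10, 2) − (-4)·(5, -1, -3) = (9, 6, -10).

(9, 6, -10)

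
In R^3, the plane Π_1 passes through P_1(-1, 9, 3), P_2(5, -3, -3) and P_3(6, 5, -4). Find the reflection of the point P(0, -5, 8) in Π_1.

P_1P_2 = (6, -12, -6), P_1P_3 = (7, -4, -7); a normal to Π_1 is P_1P_2 × P_1P_3 = (60, 0, 60).
Using P_1: Π_1 has equation 60x + 60z = 120.
λ = (n·P − d)/|n|² = (480 − 120)/7200 = 1/20.
Reflection = P − 2λn = (0, -5, 8) − (1/10)·(60, 0, 60) = (-6, -5, 2).

(-6, -5, 2)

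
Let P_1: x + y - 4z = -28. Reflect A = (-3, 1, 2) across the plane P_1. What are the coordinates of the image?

λ = (n·A − d)/|n|² = (-10 − (-28))/18 = 1.
Reflection = A − 2λn = (-3, 1, 2) − 2·(1, 1, -4) = (-5, -1, 10).

(-5, -1, 10)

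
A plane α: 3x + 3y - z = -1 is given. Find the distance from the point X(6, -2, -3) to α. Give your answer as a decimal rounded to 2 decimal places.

n·X − d = (3)·(6) + (3)·(-2) + (-1)·(-3) − (-1) = 16; |n| = √19.
Distance = |16| / √19 = 16/√19 ≈ 3.67.

3.67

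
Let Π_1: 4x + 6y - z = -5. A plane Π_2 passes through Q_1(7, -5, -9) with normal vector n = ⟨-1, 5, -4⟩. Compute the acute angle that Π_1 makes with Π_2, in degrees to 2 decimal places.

50.52

Π_2: n·r = n·Q_1 gives -x + 5y - 4z = 4.
cos θ = |n₁·n₂| / (|n₁||n₂|) = |30| / (√53 · √42).
θ = arccos(0.63586) ≈ 50.52°.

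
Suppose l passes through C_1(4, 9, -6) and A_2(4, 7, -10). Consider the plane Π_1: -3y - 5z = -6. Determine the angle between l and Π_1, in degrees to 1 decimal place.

A direction vector for l is A_2 − C_1 = (0, -2, -4).
sin θ = |n·v| / (|n||v|) = |26| / (√34 · √20) = 0.99705.
θ ≈ 85.6°.

85.6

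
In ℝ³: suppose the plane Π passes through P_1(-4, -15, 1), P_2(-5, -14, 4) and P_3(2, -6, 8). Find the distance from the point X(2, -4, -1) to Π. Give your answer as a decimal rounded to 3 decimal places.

5.233

P_1P_2 = (-1, 1, 3), P_1P_3 = (6, 9, 7); a normal to Π is P_1P_2 × P_1P_3 = (-20, 25, -15).
Using P_1: Π has equation -20x + 25y - 15z = -310.
n·X − d = (-20)·(2) + (25)·(-4) + (-15)·(-1) − (-310) = 185; |n| = √1250.
Distance = |185| / √1250 = 185/√1250 ≈ 5.233.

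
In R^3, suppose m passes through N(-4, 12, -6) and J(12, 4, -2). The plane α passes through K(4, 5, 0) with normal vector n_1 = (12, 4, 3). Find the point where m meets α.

A direction vector for m is J − N = (16, -8, 4).
α: n_1·r = n_1·K gives 12x + 4y + 3z = 68.
Substitute r = (-4, 12, -6) + t(16, -8, 4) into the plane: -18 + 172t = 68, so t = 1/2.
Intersection: (-4, 12, -6) + (1/2)·(16, -8, 4) = (4, 8, -4).

(4, 8, -4)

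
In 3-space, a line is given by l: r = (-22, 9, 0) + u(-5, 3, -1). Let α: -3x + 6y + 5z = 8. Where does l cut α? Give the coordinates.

(-2, -3, 4)

Substitute r = (-22, 9, 0) + t(-5, 3, -1) into the plane: 120 + 28t = 8, so t = -4.
Intersection: (-22, 9, 0) + (-4)·(-5, 3, -1) = (-2, -3, 4).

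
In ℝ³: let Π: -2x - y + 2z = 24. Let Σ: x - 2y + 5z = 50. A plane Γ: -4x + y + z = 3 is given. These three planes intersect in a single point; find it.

(-1, -8, 7)

Solving the 3×3 linear system -2x - y + 2z = 24, x - 2y + 5z = 50, -4x + y + z = 3 (e.g. by elimination or Cramer's rule, determinant = 21) gives (-1, -8, 7).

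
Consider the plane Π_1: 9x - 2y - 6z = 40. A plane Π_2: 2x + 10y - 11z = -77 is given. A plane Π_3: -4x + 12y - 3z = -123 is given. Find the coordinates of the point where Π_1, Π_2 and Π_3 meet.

Solving the 3×3 linear system 9x - 2y - 6z = 40, 2x + 10y - 11z = -77, -4x + 12y - 3z = -123 (e.g. by elimination or Cramer's rule, determinant = 434) gives (0, -11, -3).

(0, -11, -3)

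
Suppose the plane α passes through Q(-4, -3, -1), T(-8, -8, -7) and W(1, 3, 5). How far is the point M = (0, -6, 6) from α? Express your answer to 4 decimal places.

QT = (-4, -5, -6), QW = (5, 6, 6); a normal to α is QT × QW = (6, -6, 1).
Using Q: α has equation 6x - 6y + z = -7.
n·M − d = (6)·(0) + (-6)·(-6) + (1)·(6) − (-7) = 49; |n| = √73.
Distance = |49| / √73 = 49/√73 ≈ 5.7350.

5.7350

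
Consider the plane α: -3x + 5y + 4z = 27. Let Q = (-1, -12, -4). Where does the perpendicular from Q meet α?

(-7, -2, 4)

Foot = Q − λn with λ = (n·Q − d)/|n|² = (-73 − 27)/50 = -2.
Foot = (-1, -12, -4) − (-2)·(-3, 5, 4) = (-7, -2, 4).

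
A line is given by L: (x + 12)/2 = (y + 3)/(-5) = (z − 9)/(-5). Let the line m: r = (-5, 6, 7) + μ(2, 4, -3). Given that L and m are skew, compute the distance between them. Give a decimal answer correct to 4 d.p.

4.3731

L has direction (2, -5, -5) through (-12, -3, 9).
Common perpendicular direction n = (2, -5, -5) × (2, 4, -3) = (35, -4, 18).
With w = (-5, 6, 7) − (-12, -3, 9) = (7, 9, -2), w · n = 173.
Distance = |w · n| / |n| = |173| / √1565 ≈ 4.3731.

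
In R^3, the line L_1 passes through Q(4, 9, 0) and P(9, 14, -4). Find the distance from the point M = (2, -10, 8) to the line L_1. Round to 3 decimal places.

12.026

A direction vector for L_1 is P − Q = (5, 5, -4).
Taking (4, 9, 0) on L_1 with direction v = (5, 5, -4): w = M − (4, 9, 0) = (-2, -19, 8), and w × v = (36, 32, 85).
Distance = |w × v| / |v| = √9545 / √66 ≈ 12.026.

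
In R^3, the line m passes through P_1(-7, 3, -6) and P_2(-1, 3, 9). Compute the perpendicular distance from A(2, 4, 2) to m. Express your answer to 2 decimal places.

A direction vector for m is P_2 − P_1 = (6, 0, 15).
Taking (-7, 3, -6) on m with direction v = (6, 0, 15): w = A − (-7, 3, -6) = (9, 1, 8), and w × v = (15, -87, -6).
Distance = |w × v| / |v| = √7830 / √261 ≈ 5.48.

5.48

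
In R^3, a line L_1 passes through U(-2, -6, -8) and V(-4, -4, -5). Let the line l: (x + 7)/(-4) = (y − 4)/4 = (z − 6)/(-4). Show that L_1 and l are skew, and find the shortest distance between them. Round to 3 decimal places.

3.536

A direction vector for L_1 is V − U = (-2, 2, 3).
l has direction (-4, 4, -4) through (-7, 4, 6).
Common perpendicular direction n = (-2, 2, 3) × (-4, 4, -4) = (-20, -20, 0).
With w = (-7, 4, 6) − (-2, -6, -8) = (-5, 10, 14), w · n = -100.
Since n ≠ 0 the lines are not parallel, and w · n = -100 ≠ 0 so they do not intersect; hence they are skew.
Distance = |w · n| / |n| = |-100| / √800 ≈ 3.536.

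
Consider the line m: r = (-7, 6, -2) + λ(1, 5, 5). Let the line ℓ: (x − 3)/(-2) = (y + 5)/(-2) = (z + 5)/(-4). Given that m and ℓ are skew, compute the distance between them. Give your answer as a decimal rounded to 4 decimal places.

4.1012

ℓ has direction (-2, -2, -4) through (3, -5, -5).
Common perpendicular direction n = (1, 5, 5) × (-2, -2, -4) = (-10, -6, 8).
With w = (3, -5, -5) − (-7, 6, -2) = (10, -11, -3), w · n = -58.
Distance = |w · n| / |n| = |-58| / √200 ≈ 4.1012.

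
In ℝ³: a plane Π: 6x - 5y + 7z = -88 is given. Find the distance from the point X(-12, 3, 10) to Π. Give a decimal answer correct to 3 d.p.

n·X − d = (6)·(-12) + (-5)·(3) + (7)·(10) − (-88) = 71; |n| = √110.
Distance = |71| / √110 = 71/√110 ≈ 6.770.

6.770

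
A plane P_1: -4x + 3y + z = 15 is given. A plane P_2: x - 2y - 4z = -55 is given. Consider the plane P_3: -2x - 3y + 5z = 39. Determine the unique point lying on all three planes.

Solving the 3×3 linear system -4x + 3y + z = 15, x - 2y - 4z = -55, -2x - 3y + 5z = 39 (e.g. by elimination or Cramer's rule, determinant = 90) gives (3, 5, 12).

(3, 5, 12)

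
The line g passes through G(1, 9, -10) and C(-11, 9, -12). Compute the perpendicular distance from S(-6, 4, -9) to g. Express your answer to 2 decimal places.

A direction vector for g is C − G = (-12, 0, -2).
Taking (1, 9, -10) on g with direction v = (-12, 0, -2): w = S − (1, 9, -10) = (-7, -5, 1), and w × v = (10, -26, -60).
Distance = |w × v| / |v| = √4376 / √148 ≈ 5.44.

5.44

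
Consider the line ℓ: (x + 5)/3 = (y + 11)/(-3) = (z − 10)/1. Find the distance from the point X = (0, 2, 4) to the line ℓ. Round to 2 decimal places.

13.51

ℓ has direction (3, -3, 1) through (-5, -11, 10).
Taking (-5, -11, 10) on ℓ with direction v = (3, -3, 1): w = X − (-5, -11, 10) = (5, 13, -6), and w × v = (-5, -23, -54).
Distance = |w × v| / |v| = √3470 / √19 ≈ 13.51.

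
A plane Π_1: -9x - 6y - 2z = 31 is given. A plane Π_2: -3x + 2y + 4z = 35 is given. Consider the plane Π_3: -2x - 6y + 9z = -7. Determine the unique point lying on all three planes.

(-7, 5, 1)

Solving the 3×3 linear system -9x - 6y - 2z = 31, -3x + 2y + 4z = 35, -2x - 6y + 9z = -7 (e.g. by elimination or Cramer's rule, determinant = -536) gives (-7, 5, 1).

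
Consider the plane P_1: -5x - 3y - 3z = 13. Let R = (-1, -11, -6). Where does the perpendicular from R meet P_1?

(4, -8, -3)

Foot = R − λn with λ = (n·R − d)/|n|² = (56 − 13)/43 = 1.
Foot = (-1, -11, -6) − 1·(-5, -3, -3) = (4, -8, -3).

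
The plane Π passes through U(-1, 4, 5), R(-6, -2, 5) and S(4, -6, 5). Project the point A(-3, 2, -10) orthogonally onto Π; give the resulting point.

UR = (-5, -6, 0), US = (5, -10, 0); a normal to Π is UR × US = (0, 0, 80).
Using U: Π has equation 80z = 400.
Foot = A − λn with λ = (n·A − d)/|n|² = (-800 − 400)/6400 = -3/16.
Foot = (-3, 2, -10) − (-3/16)·(0, 0, 80) = (-3, 2, 5).

(-3, 2, 5)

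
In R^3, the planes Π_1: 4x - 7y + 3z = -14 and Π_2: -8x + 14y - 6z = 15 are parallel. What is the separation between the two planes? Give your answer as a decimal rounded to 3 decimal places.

0.756

Rescale Π_2 by 1/(-2): 4x - 7y + 3z = -15/2. Then distance = |-14 − (-15/2)| / √74 ≈ 0.756.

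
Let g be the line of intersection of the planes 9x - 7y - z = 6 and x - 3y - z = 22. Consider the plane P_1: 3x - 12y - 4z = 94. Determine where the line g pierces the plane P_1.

Direction of g: (9, -7, -1) × (1, -3, -1) = (4, 8, -20).
A point on g: solving the two plane equations with x = -9 gives (-9, -14, 11).
Substitute r = (-9, -14, 11) + t(4, 8, -20) into the plane: 97 + (-4)t = 94, so t = 3/4.
Intersection: (-9, -14, 11) + (3/4)·(4, 8, -20) = (-6, -8, -4).

(-6, -8, -4)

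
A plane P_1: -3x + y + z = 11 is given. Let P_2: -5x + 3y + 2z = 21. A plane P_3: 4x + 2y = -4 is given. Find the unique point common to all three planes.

Solving the 3×3 linear system -3x + y + z = 11, -5x + 3y + 2z = 21, 4x + 2y = -4 (e.g. by elimination or Cramer's rule, determinant = -2) gives (-1, 0, 8).

(-1, 0, 8)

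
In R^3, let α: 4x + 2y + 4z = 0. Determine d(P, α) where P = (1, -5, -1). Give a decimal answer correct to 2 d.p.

n·P − d = (4)·(1) + (2)·(-5) + (4)·(-1) − 0 = -10; |n| = √36.
Distance = |-10| / √36 = 10/√36 ≈ 1.67.

1.67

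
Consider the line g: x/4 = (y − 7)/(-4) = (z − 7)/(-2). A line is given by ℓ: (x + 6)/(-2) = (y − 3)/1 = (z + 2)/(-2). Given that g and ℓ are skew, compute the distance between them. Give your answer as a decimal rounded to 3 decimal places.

4.465

g has direction (4, -4, -2) through (0, 7, 7).
ℓ has direction (-2, 1, -2) through (-6, 3, -2).
Common perpendicular direction n = (4, -4, -2) × (-2, 1, -2) = (10, 12, -4).
With w = (-6, 3, -2) − (0, 7, 7) = (-6, -4, -9), w · n = -72.
Distance = |w · n| / |n| = |-72| / √260 ≈ 4.465.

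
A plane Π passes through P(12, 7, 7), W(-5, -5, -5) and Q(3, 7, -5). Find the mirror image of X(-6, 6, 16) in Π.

(18, -10, -2)

PW = (-17, -12, -12), PQ = (-9, 0, -12); a normal to Π is PW × PQ = (144, -96, -108).
Using P: Π has equation 144x - 96y - 108z = 300.
λ = (n·X − d)/|n|² = (-3168 − 300)/41616 = -1/12.
Reflection = X − 2λn = (-6, 6, 16) − (-1/6)·(144, -96, -108) = (18, -10, -2).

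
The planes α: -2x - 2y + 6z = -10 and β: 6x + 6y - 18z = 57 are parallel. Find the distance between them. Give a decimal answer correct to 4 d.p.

Rescale β by 1/(-3): -2x - 2y + 6z = -19. Then distance = |-10 − (-19)| / √44 ≈ 1.3568.

1.3568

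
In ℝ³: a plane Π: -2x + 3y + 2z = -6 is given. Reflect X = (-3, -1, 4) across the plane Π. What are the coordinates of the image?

(1, -7, 0)

λ = (n·X − d)/|n|² = (11 − (-6))/17 = 1.
Reflection = X − 2λn = (-3, -1, 4) − 2·(-2, 3, 2) = (1, -7, 0).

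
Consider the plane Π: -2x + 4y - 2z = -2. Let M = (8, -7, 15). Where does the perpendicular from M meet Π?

(2, 5, 9)

Foot = M − λn with λ = (n·M − d)/|n|² = (-74 − (-2))/24 = -3.
Foot = (8, -7, 15) − (-3)·(-2, 4, -2) = (2, 5, 9).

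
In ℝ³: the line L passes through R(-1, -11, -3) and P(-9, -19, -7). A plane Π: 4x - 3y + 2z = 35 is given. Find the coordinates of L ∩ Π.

(5, -5, 0)

A direction vector for L is P − R = (-8, -8, -4).
Substitute r = (-1, -11, -3) + t(-8, -8, -4) into the plane: 23 + (-16)t = 35, so t = -3/4.
Intersection: (-1, -11, -3) + (-3/4)·(-8, -8, -4) = (5, -5, 0).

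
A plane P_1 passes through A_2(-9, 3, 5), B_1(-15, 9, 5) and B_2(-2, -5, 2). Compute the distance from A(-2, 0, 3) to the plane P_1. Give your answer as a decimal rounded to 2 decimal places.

A_2B_1 = (-6, 6, 0), A_2B_2 = (7, -8, -3); a normal to P_1 is A_2B_1 × A_2B_2 = (-18, -18, 6).
Using A_2: P_1 has equation -18x - 18y + 6z = 138.
n·A − d = (-18)·(-2) + (-18)·(0) + (6)·(3) − 138 = -84; |n| = √684.
Distance = |-84| / √684 = 84/√684 ≈ 3.21.

3.21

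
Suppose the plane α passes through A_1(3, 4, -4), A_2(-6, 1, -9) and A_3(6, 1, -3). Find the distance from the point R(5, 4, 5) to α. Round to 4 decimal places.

7.0772

A_1A_2 = (-9, -3, -5), A_1A_3 = (3, -3, 1); a normal to α is A_1A_2 × A_1A_3 = (-18, -6, 36).
Using A_1: α has equation -18x - 6y + 36z = -222.
n·R − d = (-18)·(5) + (-6)·(4) + (36)·(5) − (-222) = 288; |n| = √1656.
Distance = |288| / √1656 = 288/√1656 ≈ 7.0772.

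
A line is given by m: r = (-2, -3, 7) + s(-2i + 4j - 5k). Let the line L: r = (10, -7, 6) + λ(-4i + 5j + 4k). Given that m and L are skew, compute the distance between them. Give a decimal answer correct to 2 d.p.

7.48

Common perpendicular direction n = (-2, 4, -5) × (-4, 5, 4) = (41, 28, 6).
With w = (10, -7, 6) − (-2, -3, 7) = (12, -4, -1), w · n = 374.
Distance = |w · n| / |n| = |374| / √2501 ≈ 7.48.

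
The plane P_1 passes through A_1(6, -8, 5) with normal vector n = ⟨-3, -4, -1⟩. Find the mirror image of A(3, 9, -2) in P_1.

(-9, -7, -6)

P_1: n·r = n·A_1 gives -3x - 4y - z = 9.
λ = (n·A − d)/|n|² = (-43 − 9)/26 = -2.
Reflection = A − 2λn = (3, 9, -2) − (-4)·(-3, -4, -1) = (-9, -7, -6).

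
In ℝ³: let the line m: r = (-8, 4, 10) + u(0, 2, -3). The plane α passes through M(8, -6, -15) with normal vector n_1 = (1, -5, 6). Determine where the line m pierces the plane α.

(-8, 10, 1)

α: n_1·r = n_1·M gives x - 5y + 6z = -52.
Substitute r = (-8, 4, 10) + t(0, 2, -3) into the plane: 32 + (-28)t = -52, so t = 3.
Intersection: (-8, 4, 10) + 3·(0, 2, -3) = (-8, 10, 1).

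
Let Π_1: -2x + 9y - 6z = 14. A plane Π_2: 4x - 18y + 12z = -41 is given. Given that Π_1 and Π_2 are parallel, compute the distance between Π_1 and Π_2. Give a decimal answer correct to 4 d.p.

0.5909

Rescale Π_2 by 1/(-2): -2x + 9y - 6z = 41/2. Then distance = |14 − (41/2)| / √121 ≈ 0.5909.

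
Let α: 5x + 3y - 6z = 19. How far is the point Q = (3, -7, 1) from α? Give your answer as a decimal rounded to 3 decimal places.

3.705

n·Q − d = (5)·(3) + (3)·(-7) + (-6)·(1) − 19 = -31; |n| = √70.
Distance = |-31| / √70 = 31/√70 ≈ 3.705.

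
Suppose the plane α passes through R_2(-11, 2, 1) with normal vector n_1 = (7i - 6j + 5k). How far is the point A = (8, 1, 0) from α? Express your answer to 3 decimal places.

α: n_1·r = n_1·R_2 gives 7x - 6y + 5z = -84.
n·A − d = (7)·(8) + (-6)·(1) + (5)·(0) − (-84) = 134; |n| = √110.
Distance = |134| / √110 = 134/√110 ≈ 12.776.

12.776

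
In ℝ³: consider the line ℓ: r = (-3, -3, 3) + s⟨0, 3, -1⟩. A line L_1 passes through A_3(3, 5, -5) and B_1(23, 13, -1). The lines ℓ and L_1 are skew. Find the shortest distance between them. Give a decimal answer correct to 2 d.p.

6.63

A direction vector for L_1 is B_1 − A_3 = (20, 8, 4).
Common perpendicular direction n = (0, 3, -1) × (20, 8, 4) = (20, -20, -60).
With w = (3, 5, -5) − (-3, -3, 3) = (6, 8, -8), w · n = 440.
Distance = |w · n| / |n| = |440| / √4400 ≈ 6.63.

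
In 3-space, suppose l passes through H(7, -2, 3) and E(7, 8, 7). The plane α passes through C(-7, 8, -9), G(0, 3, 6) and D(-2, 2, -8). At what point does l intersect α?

(7, -7, 1)

A direction vector for l is E − H = (0, 10, 4).
CG = (7, -5, 15), CD = (5, -6, 1); a normal to α is CG × CD = (85, 68, -17).
Using C: α has equation 85x + 68y - 17z = 102.
Substitute r = (7, -2, 3) + t(0, 10, 4) into the plane: 408 + 612t = 102, so t = -1/2.
Intersection: (7, -2, 3) + (-1/2)·(0, 10, 4) = (7, -7, 1).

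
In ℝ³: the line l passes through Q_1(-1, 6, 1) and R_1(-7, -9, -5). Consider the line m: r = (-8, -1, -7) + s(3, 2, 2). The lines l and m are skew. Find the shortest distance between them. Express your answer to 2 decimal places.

2.52

A direction vector for l is R_1 − Q_1 = (-6, -15, -6).
Common perpendicular direction n = (-6, -15, -6) × (3, 2, 2) = (-18, -6, 33).
With w = (-8, -1, -7) − (-1, 6, 1) = (-7, -7, -8), w · n = -96.
Distance = |w · n| / |n| = |-96| / √1449 ≈ 2.52.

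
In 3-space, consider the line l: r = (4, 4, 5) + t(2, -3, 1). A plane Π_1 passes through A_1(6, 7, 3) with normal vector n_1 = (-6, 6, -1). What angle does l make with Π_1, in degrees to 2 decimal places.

Π_1: n_1·r = n_1·A_1 gives -6x + 6y - z = 3.
sin θ = |n·v| / (|n||v|) = |-31| / (√73 · √14) = 0.96970.
θ ≈ 75.86°.

75.86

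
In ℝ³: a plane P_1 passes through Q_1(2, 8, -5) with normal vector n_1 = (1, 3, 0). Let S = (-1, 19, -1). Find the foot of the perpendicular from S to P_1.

P_1: n_1·r = n_1·Q_1 gives x + 3y = 26.
Foot = S − λn with λ = (n·S − d)/|n|² = (56 − 26)/10 = 3.
Foot = (-1, 19, -1) − 3·(1, 3, 0) = (-4, 10, -1).

(-4, 10, -1)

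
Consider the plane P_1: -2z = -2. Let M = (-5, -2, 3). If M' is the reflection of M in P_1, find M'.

(-5, -2, -1)

λ = (n·M − d)/|n|² = (-6 − (-2))/4 = -1.
Reflection = M − 2λn = (-5, -2, 3) − (-2)·(0, 0, -2) = (-5, -2, -1).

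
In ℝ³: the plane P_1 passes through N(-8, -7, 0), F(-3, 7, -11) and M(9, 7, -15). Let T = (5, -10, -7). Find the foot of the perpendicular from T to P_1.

(6, -8, -4)

NF = (5, 14, -11), NM = (17, 14, -15); a normal to P_1 is NF × NM = (-56, -112, -168).
Using N: P_1 has equation -56x - 112y - 168z = 1232.
Foot = T − λn with λ = (n·T − d)/|n|² = (2016 − 1232)/43904 = 1/56.
Foot = (5, -10, -7) − (1/56)·(-56, -112, -168) = (6, -8, -4).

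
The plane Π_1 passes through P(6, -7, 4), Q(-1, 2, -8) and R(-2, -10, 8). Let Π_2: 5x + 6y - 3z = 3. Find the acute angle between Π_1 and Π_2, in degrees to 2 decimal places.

68.99

PQ = (-7, 9, -12), PR = (-8, -3, 4); a normal to Π_1 is PQ × PR = (0, 124, 93).
Using P: Π_1 has equation 124y + 93z = -496.
cos θ = |n₁·n₂| / (|n₁||n₂|) = |465| / (√24025 · √70).
θ = arccos(0.35857) ≈ 68.99°.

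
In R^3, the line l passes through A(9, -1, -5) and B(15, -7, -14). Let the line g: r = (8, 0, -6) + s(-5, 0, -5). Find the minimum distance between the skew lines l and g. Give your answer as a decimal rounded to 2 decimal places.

A direction vector for l is B − A = (6, -6, -9).
Common perpendicular direction n = (6, -6, -9) × (-5, 0, -5) = (30, 75, -30).
With w = (8, 0, -6) − (9, -1, -5) = (-1, 1, -1), w · n = 75.
Distance = |w · n| / |n| = |75| / √7425 ≈ 0.87.

0.87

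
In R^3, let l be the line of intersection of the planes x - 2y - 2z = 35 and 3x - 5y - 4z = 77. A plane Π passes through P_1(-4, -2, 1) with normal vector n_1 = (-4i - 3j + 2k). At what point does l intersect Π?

(-3, -10, -9)

Direction of l: (1, -2, -2) × (3, -5, -4) = (-2, -2, 1).
A point on l: solving the two plane equations with x = 5 gives (5, -2, -13).
Π: n_1·r = n_1·P_1 gives -4x - 3y + 2z = 24.
Substitute r = (5, -2, -13) + t(-2, -2, 1) into the plane: -40 + 16t = 24, so t = 4.
Intersection: (5, -2, -13) + 4·(-2, -2, 1) = (-3, -10, -9).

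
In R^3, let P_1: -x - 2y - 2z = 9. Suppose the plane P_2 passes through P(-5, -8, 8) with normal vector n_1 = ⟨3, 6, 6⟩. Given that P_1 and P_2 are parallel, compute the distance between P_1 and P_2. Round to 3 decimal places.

P_2: n_1·r = n_1·P gives 3x + 6y + 6z = -15.
Rescale P_2 by 1/(-3): -x - 2y - 2z = 5. Then distance = |9 − 5| / √9 ≈ 1.333.

1.333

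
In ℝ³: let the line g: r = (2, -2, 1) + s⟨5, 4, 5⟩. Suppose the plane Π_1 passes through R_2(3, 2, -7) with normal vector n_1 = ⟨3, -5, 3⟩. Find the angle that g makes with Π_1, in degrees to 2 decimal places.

10.82

Π_1: n_1·r = n_1·R_2 gives 3x - 5y + 3z = -22.
sin θ = |n·v| / (|n||v|) = |10| / (√43 · √66) = 0.18771.
θ ≈ 10.82°.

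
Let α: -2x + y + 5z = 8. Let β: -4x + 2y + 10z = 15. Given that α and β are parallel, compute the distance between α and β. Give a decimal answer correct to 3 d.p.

0.091

Rescale β by 1/2: -2x + y + 5z = 15/2. Then distance = |8 − (15/2)| / √30 ≈ 0.091.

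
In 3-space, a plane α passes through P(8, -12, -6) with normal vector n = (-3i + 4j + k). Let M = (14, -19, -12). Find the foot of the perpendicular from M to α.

(8, -11, -10)

α: n·r = n·P gives -3x + 4y + z = -78.
Foot = M − λn with λ = (n·M − d)/|n|² = (-130 − (-78))/26 = -2.
Foot = (14, -19, -12) − (-2)·(-3, 4, 1) = (8, -11, -10).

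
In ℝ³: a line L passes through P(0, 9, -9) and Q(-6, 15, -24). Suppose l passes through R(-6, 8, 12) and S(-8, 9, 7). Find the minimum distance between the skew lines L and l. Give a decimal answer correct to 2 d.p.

A direction vector for L is Q − P = (-6, 6, -15).
A direction vector for l is S − R = (-2, 1, -5).
Common perpendicular direction n = (-6, 6, -15) × (-2, 1, -5) = (-15, 0, 6).
With w = (-6, 8, 12) − (0, 9, -9) = (-6, -1, 21), w · n = 216.
Distance = |w · n| / |n| = |216| / √261 ≈ 13.37.

13.37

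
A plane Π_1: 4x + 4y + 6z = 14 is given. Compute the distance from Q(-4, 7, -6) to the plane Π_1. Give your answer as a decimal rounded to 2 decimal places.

n·Q − d = (4)·(-4) + (4)·(7) + (6)·(-6) − 14 = -38; |n| = √68.
Distance = |-38| / √68 = 38/√68 ≈ 4.61.

4.61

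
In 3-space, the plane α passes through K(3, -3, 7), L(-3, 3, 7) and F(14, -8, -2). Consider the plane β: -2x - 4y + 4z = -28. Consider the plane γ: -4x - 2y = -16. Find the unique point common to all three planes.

(2, 4, -2)

KL = (-6, 6, 0), KF = (11, -5, -9); a normal to α is KL × KF = (-54, -54, -36).
Using K: α has equation -54x - 54y - 36z = -252.
Solving the 3×3 linear system -54x - 54y - 36z = -252, -2x - 4y + 4z = -28, -4x - 2y = -16 (e.g. by elimination or Cramer's rule, determinant = 864) gives (2, 4, -2).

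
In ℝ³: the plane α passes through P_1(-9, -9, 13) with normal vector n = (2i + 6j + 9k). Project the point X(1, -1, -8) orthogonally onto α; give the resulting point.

α: n·r = n·P_1 gives 2x + 6y + 9z = 45.
Foot = X − λn with λ = (n·X − d)/|n|² = (-76 − 45)/121 = -1.
Foot = (1, -1, -8) − (-1)·(2, 6, 9) = (3, 5, 1).

(3, 5, 1)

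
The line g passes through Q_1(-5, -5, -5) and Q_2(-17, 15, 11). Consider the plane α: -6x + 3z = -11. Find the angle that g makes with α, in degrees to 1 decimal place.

A direction vector for g is Q_2 − Q_1 = (-12, 20, 16).
sin θ = |n·v| / (|n||v|) = |120| / (√45 · √800) = 0.63246.
θ ≈ 39.2°.

39.2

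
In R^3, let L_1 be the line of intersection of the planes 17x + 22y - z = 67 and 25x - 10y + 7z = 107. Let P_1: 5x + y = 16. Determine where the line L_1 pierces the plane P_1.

(3, 1, 6)

Direction of L_1: (17, 22, -1) × (25, -10, 7) = (144, -144, -720).
A point on L_1: solving the two plane equations with x = 2 gives (2, 2, 11).
Substitute r = (2, 2, 11) + t(144, -144, -720) into the plane: 12 + 576t = 16, so t = 1/144.
Intersection: (2, 2, 11) + (1/144)·(144, -144, -720) = (3, 1, 6).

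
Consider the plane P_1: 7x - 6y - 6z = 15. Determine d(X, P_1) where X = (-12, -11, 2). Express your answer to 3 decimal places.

4.091

n·X − d = (7)·(-12) + (-6)·(-11) + (-6)·(2) − 15 = -45; |n| = √121.
Distance = |-45| / √121 = 45/√121 ≈ 4.091.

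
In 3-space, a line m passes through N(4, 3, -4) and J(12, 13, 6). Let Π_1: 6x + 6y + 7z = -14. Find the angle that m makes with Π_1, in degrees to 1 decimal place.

A direction vector for m is J − N = (8, 10, 10).
sin θ = |n·v| / (|n||v|) = |178| / (√121 · √264) = 0.99592.
θ ≈ 84.8°.

84.8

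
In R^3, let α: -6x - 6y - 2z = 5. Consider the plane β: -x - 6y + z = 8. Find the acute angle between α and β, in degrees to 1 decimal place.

cos θ = |n₁·n₂| / (|n₁||n₂|) = |40| / (√76 · √38).
θ = arccos(0.74432) ≈ 41.9°.

41.9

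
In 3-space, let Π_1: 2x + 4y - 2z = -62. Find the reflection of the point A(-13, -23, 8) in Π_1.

λ = (n·A − d)/|n|² = (-134 − (-62))/24 = -3.
Reflection = A − 2λn = (-13, -23, 8) − (-6)·(2, 4, -2) = (-1, 1, -4).

(-1, 1, -4)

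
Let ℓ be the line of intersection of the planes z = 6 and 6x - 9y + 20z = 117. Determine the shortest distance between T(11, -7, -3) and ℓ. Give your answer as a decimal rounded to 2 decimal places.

Direction of ℓ: (0, 0, 1) × (6, -9, 20) = (9, 6, 0).
A point on ℓ: solving the two plane equations with x = 7 gives (7, 5, 6).
Taking (7, 5, 6) on ℓ with direction v = (9, 6, 0): w = T − (7, 5, 6) = (4, -12, -9), and w × v = (54, -81, 132).
Distance = |w × v| / |v| = √26901 / √117 ≈ 15.16.

15.16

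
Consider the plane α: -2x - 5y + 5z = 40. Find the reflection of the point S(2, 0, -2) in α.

λ = (n·S − d)/|n|² = (-14 − 40)/54 = -1.
Reflection = S − 2λn = (2, 0, -2) − (-2)·(-2, -5, 5) = (-2, -10, 8).

(-2, -10, 8)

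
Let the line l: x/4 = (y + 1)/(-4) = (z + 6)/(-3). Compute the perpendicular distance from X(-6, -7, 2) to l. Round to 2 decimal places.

11.04

l has direction (4, -4, -3) through (0, -1, -6).
Taking (0, -1, -6) on l with direction v = (4, -4, -3): w = X − (0, -1, -6) = (-6, -6, 8), and w × v = (50, 14, 48).
Distance = |w × v| / |v| = √5000 / √41 ≈ 11.04.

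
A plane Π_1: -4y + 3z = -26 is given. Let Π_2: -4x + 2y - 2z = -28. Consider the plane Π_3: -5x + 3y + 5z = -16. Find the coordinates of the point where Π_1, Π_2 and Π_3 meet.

Solving the 3×3 linear system -4y + 3z = -26, -4x + 2y - 2z = -28, -5x + 3y + 5z = -16 (e.g. by elimination or Cramer's rule, determinant = -126) gives (10, 8, 2).

(10, 8, 2)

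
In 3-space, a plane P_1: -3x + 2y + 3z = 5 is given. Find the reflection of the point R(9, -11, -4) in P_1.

(-9, 1, 14)

λ = (n·R − d)/|n|² = (-61 − 5)/22 = -3.
Reflection = R − 2λn = (9, -11, -4) − (-6)·(-3, 2, 3) = (-9, 1, 14).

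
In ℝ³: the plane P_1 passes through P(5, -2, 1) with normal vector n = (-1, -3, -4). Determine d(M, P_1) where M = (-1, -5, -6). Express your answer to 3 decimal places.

8.433

P_1: n·r = n·P gives -x - 3y - 4z = -3.
n·M − d = (-1)·(-1) + (-3)·(-5) + (-4)·(-6) − (-3) = 43; |n| = √26.
Distance = |43| / √26 = 43/√26 ≈ 8.433.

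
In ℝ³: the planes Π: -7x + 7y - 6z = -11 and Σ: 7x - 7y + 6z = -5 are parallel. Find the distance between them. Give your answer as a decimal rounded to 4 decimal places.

1.3822

Rescale Σ by 1/(-1): -7x + 7y - 6z = 5. Then distance = |-11 − 5| / √134 ≈ 1.3822.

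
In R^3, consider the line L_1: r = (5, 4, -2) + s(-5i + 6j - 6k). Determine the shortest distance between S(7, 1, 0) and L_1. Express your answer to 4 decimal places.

0.7107

Taking (5, 4, -2) on L_1 with direction v = (-5, 6, -6): w = S − (5, 4, -2) = (2, -3, 2), and w × v = (6, 2, -3).
Distance = |w × v| / |v| = √49 / √97 ≈ 0.7107.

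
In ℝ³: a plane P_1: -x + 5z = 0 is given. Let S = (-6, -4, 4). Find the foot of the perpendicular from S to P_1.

Foot = S − λn with λ = (n·S − d)/|n|² = (26 − 0)/26 = 1.
Foot = (-6, -4, 4) − 1·(-1, 0, 5) = (-5, -4, -1).

(-5, -4, -1)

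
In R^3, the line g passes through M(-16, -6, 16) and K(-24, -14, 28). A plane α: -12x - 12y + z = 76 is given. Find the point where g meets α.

(-8, 2, 4)

A direction vector for g is K − M = (-8, -8, 12).
Substitute r = (-16, -6, 16) + t(-8, -8, 12) into the plane: 280 + 204t = 76, so t = -1.
Intersection: (-16, -6, 16) + (-1)·(-8, -8, 12) = (-8, 2, 4).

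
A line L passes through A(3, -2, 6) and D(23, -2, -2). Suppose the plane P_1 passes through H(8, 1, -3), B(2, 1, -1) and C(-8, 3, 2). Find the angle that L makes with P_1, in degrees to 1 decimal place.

A direction vector for L is D − A = (20, 0, -8).
HB = (-6, 0, 2), HC = (-16, 2, 5); a normal to P_1 is HB × HC = (-4, -2, -12).
Using H: P_1 has equation -4x - 2y - 12z = 2.
sin θ = |n·v| / (|n||v|) = |16| / (√164 · √464) = 0.05800.
θ ≈ 3.3°.

3.3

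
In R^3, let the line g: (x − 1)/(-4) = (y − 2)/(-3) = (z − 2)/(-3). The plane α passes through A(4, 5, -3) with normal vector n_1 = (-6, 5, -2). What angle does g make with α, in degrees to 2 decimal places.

g has direction (-4, -3, -3) through (1, 2, 2).
α: n_1·r = n_1·A gives -6x + 5y - 2z = 7.
sin θ = |n·v| / (|n||v|) = |15| / (√65 · √34) = 0.31908.
θ ≈ 18.61°.

18.61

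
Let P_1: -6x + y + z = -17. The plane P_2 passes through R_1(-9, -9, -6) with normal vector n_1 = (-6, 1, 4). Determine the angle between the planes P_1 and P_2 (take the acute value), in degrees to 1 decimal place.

24.0

P_2: n_1·r = n_1·R_1 gives -6x + y + 4z = 21.
cos θ = |n₁·n₂| / (|n₁||n₂|) = |41| / (√38 · √53).
θ = arccos(0.91360) ≈ 24.0°.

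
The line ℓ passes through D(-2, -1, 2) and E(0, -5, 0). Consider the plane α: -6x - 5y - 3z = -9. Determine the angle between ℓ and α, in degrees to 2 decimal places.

A direction vector for ℓ is E − D = (2, -4, -2).
sin θ = |n·v| / (|n||v|) = |14| / (√70 · √24) = 0.34157.
θ ≈ 19.97°.

19.97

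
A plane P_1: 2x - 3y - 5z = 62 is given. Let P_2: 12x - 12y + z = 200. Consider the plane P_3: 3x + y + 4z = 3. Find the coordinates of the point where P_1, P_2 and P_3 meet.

(9, -8, -4)

Solving the 3×3 linear system 2x - 3y - 5z = 62, 12x - 12y + z = 200, 3x + y + 4z = 3 (e.g. by elimination or Cramer's rule, determinant = -203) gives (9, -8, -4).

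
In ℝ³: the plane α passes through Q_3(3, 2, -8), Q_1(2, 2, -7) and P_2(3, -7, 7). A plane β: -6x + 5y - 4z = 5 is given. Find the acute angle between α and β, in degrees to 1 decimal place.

85.0

Q_3Q_1 = (-1, 0, 1), Q_3P_2 = (0, -9, 15); a normal to α is Q_3Q_1 × Q_3P_2 = (9, 15, 9).
Using Q_3: α has equation 9x + 15y + 9z = -15.
cos θ = |n₁·n₂| / (|n₁||n₂|) = |-15| / (√387 · √77).
θ = arccos(0.08689) ≈ 85.0°.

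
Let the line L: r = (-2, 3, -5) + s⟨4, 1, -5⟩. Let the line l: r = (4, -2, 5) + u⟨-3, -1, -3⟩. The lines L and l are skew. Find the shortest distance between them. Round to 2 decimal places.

Common perpendicular direction n = (4, 1, -5) × (-3, -1, -3) = (-8, 27, -1).
With w = (4, -2, 5) − (-2, 3, -5) = (6, -5, 10), w · n = -193.
Distance = |w · n| / |n| = |-193| / √794 ≈ 6.85.

6.85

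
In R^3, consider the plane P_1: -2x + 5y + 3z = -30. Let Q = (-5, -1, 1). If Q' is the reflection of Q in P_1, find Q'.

λ = (n·Q − d)/|n|² = (8 − (-30))/38 = 1.
Reflection = Q − 2λn = (-5, -1, 1) − 2·(-2, 5, 3) = (-1, -11, -5).

(-1, -11, -5)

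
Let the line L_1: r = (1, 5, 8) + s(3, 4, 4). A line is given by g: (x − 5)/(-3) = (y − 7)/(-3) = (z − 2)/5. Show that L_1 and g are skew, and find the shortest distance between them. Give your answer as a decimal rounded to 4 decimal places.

1.3341

g has direction (-3, -3, 5) through (5, 7, 2).
Common perpendicular direction n = (3, 4, 4) × (-3, -3, 5) = (32, -27, 3).
With w = (5, 7, 2) − (1, 5, 8) = (4, 2, -6), w · n = 56.
Since n ≠ 0 the lines are not parallel, and w · n = 56 ≠ 0 so they do not intersect; hence they are skew.
Distance = |w · n| / |n| = |56| / √1762 ≈ 1.3341.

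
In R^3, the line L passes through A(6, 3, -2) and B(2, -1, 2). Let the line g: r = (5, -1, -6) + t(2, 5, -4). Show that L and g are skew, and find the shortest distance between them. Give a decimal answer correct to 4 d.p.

A direction vector for L is B − A = (-4, -4, 4).
Common perpendicular direction n = (-4, -4, 4) × (2, 5, -4) = (-4, -8, -12).
With w = (5, -1, -6) − (6, 3, -2) = (-1, -4, -4), w · n = 84.
Since n ≠ 0 the lines are not parallel, and w · n = 84 ≠ 0 so they do not intersect; hence they are skew.
Distance = |w · n| / |n| = |84| / √224 ≈ 5.6125.

5.6125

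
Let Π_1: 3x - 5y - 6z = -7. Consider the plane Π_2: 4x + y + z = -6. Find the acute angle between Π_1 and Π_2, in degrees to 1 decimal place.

88.4

cos θ = |n₁·n₂| / (|n₁||n₂|) = |1| / (√70 · √18).
θ = arccos(0.02817) ≈ 88.4°.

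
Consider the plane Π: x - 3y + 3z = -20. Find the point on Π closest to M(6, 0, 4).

(4, 6, -2)

Foot = M − λn with λ = (n·M − d)/|n|² = (18 − (-20))/19 = 2.
Foot = (6, 0, 4) − 2·(1, -3, 3) = (4, 6, -2).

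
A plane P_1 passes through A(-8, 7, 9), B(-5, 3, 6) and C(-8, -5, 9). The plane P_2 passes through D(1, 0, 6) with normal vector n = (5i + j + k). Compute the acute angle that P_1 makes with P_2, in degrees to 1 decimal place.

35.3

AB = (3, -4, -3), AC = (0, -12, 0); a normal to P_1 is AB × AC = (-36, 0, -36).
Using A: P_1 has equation -36x - 36z = -36.
P_2: n·r = n·D gives 5x + y + z = 11.
cos θ = |n₁·n₂| / (|n₁||n₂|) = |-216| / (√2592 · √27).
θ = arccos(0.81650) ≈ 35.3°.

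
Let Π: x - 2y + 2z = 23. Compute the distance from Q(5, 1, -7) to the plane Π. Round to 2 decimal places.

n·Q − d = (1)·(5) + (-2)·(1) + (2)·(-7) − 23 = -34; |n| = √9.
Distance = |-34| / √9 = 34/√9 ≈ 11.33.

11.33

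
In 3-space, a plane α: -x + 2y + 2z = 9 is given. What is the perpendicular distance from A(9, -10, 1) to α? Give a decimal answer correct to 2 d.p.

n·A − d = (-1)·(9) + (2)·(-10) + (2)·(1) − 9 = -36; |n| = √9.
Distance = |-36| / √9 = 36/√9 ≈ 12.00.

12.00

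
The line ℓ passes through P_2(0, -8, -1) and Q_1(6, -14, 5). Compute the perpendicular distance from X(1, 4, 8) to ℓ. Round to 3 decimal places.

A direction vector for ℓ is Q_1 − P_2 = (6, -6, 6).
Taking (0, -8, -1) on ℓ with direction v = (6, -6, 6): w = X − (0, -8, -1) = (1, 12, 9), and w × v = (126, 48, -78).
Distance = |w × v| / |v| = √24264 / √108 ≈ 14.989.

14.989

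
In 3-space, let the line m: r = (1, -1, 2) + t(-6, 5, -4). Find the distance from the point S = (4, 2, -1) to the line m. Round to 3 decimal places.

Taking (1, -1, 2) on m with direction v = (-6, 5, -4): w = S − (1, -1, 2) = (3, 3, -3), and w × v = (3, 30, 33).
Distance = |w × v| / |v| = √1998 / √77 ≈ 5.094.

5.094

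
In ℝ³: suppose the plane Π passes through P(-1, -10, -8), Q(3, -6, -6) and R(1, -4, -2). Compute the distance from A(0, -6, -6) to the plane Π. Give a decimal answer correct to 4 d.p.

PQ = (4, 4, 2), PR = (2, 6, 6); a normal to Π is PQ × PR = (12, -20, 16).
Using P: Π has equation 12x - 20y + 16z = 60.
n·A − d = (12)·(0) + (-20)·(-6) + (16)·(-6) − 60 = -36; |n| = √800.
Distance = |-36| / √800 = 36/√800 ≈ 1.2728.

1.2728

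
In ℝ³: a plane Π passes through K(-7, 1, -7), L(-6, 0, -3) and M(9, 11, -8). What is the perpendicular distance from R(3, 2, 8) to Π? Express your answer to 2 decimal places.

KL = (1, -1, 4), KM = (16, 10, -1); a normal to Π is KL × KM = (-39, 65, 26).
Using K: Π has equation -39x + 65y + 26z = 156.
n·R − d = (-39)·(3) + (65)·(2) + (26)·(8) − 156 = 65; |n| = √6422.
Distance = |65| / √6422 = 65/√6422 ≈ 0.81.

0.81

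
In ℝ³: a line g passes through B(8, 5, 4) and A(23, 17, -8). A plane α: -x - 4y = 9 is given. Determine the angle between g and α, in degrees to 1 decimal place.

A direction vector for g is A − B = (15, 12, -12).
sin θ = |n·v| / (|n||v|) = |-63| / (√17 · √513) = 0.67462.
θ ≈ 42.4°.

42.4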